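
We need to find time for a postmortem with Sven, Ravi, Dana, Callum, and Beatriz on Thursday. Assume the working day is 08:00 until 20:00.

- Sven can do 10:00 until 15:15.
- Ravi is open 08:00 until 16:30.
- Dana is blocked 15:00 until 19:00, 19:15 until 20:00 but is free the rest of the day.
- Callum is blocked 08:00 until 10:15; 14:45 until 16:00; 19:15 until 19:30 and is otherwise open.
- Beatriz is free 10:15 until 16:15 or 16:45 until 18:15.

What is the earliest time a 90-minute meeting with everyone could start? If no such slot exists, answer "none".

10:15

Sven free: 10:00-15:15.
Ravi free: 08:00-16:30.
Dana free: 08:00-15:00, 19:00-19:15 (invert busy blocks within the working day).
Callum free: 10:15-14:45, 16:00-19:15, 19:30-20:00 (invert busy blocks within the working day).
Beatriz free: 10:15-16:15, 16:45-18:15.
Sven ∩ Ravi: 10:00-15:15.
Sven ∩ Ravi ∩ Dana: 10:00-15:00.
Sven ∩ Ravi ∩ Dana ∩ Callum: 10:15-14:45.
Sven ∩ Ravi ∩ Dana ∩ Callum ∩ Beatriz: 10:15-14:45.
The first common window of at least 90 minutes is 10:15-14:45, so the earliest start is 10:15.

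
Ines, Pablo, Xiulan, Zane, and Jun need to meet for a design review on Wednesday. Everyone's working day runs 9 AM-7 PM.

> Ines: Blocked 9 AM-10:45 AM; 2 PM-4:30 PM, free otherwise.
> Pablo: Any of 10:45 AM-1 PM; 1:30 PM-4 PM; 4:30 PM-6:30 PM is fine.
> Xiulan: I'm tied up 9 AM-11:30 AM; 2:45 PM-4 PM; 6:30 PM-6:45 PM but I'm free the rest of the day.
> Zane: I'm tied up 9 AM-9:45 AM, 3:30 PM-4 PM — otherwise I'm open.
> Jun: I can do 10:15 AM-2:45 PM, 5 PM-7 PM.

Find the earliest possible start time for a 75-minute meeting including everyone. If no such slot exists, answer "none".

Ines free: 10:45-14:00, 16:30-19:00 (invert busy blocks within the working day).
Pablo free: 10:45-13:00, 13:30-16:00, 16:30-18:30.
Xiulan free: 11:30-14:45, 16:00-18:30, 18:45-19:00 (invert busy blocks within the working day).
Zane free: 09:45-15:30, 16:00-19:00 (invert busy blocks within the working day).
Jun free: 10:15-14:45, 17:00-19:00.
Ines ∩ Pablo: 10:45-13:00, 13:30-14:00, 16:30-18:30.
Ines ∩ Pablo ∩ Xiulan: 11:30-13:00, 13:30-14:00, 16:30-18:30.
Ines ∩ Pablo ∩ Xiulan ∩ Zane: 11:30-13:00, 13:30-14:00, 16:30-18:30.
Ines ∩ Pablo ∩ Xiulan ∩ Zane ∩ Jun: 11:30-13:00, 13:30-14:00, 17:00-18:30.
The first common window of at least 75 minutes is 11:30-13:00, so the earliest start is 11:30.

11:30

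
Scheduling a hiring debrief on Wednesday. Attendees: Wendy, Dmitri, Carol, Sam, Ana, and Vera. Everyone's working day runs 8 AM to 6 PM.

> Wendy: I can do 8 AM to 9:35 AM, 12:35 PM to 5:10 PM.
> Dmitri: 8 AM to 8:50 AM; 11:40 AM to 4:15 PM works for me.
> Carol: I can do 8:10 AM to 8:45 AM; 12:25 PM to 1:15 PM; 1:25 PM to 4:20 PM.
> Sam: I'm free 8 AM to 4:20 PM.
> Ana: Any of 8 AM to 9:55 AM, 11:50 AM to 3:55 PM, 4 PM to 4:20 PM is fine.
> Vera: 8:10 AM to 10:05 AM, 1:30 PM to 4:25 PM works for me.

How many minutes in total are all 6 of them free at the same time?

195

Wendy ∩ Dmitri: 08:00-08:50, 12:35-16:15.
Wendy ∩ Dmitri ∩ Carol: 08:10-08:45, 12:35-13:15, 13:25-16:15.
Wendy ∩ Dmitri ∩ Carol ∩ Sam: 08:10-08:45, 12:35-13:15, 13:25-16:15.
Wendy ∩ Dmitri ∩ Carol ∩ Sam ∩ Ana: 08:10-08:45, 12:35-13:15, 13:25-15:55, 16:00-16:15.
Wendy ∩ Dmitri ∩ Carol ∩ Sam ∩ Ana ∩ Vera: 08:10-08:45, 13:30-15:55, 16:00-16:15.
Summing the common windows: 35 + 145 + 15 = 195 minutes.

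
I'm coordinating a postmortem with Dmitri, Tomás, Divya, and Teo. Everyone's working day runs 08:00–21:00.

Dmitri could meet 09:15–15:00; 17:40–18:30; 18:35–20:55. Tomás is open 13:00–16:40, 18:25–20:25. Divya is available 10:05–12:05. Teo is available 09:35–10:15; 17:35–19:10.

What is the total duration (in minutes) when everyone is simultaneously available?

0

Dmitri ∩ Tomás: 13:00-15:00, 18:25-18:30, 18:35-20:25.
Dmitri ∩ Tomás ∩ Divya: ∅.
Dmitri ∩ Tomás ∩ Divya ∩ Teo: ∅.
There is no time when everyone is free.
There is no common window, so the total is 0 minutes.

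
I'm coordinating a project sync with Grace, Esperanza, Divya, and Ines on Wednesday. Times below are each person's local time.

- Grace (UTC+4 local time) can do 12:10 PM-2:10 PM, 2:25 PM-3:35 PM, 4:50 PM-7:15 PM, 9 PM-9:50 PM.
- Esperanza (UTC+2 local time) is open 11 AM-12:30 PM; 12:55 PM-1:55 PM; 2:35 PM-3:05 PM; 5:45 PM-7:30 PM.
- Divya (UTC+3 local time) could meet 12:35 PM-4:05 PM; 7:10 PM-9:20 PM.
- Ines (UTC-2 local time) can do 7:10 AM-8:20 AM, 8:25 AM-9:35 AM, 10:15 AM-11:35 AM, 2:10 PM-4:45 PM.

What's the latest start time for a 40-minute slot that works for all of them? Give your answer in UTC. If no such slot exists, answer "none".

Grace in UTC: 08:10-10:10, 10:25-11:35, 12:50-15:15, 17:00-17:50 (subtract 4h to convert from UTC+4).
Esperanza in UTC: 09:00-10:30, 10:55-11:55, 12:35-13:05, 15:45-17:30 (subtract 2h to convert from UTC+2).
Divya in UTC: 09:35-13:05, 16:10-18:20 (subtract 3h to convert from UTC+3).
Ines in UTC: 09:10-10:20, 10:25-11:35, 12:15-13:35, 16:10-18:45 (add 2h to convert from UTC-2).
Grace ∩ Esperanza: 09:00-10:10, 10:25-10:30, 10:55-11:35, 12:50-13:05, 17:00-17:30.
Grace ∩ Esperanza ∩ Divya: 09:35-10:10, 10:25-10:30, 10:55-11:35, 12:50-13:05, 17:00-17:30.
Grace ∩ Esperanza ∩ Divya ∩ Ines: 09:35-10:10, 10:25-10:30, 10:55-11:35, 12:50-13:05, 17:00-17:30.
The last common window of at least 40 minutes is 10:55-11:35; a 40-minute meeting can start as late as 10:55 and still end by 11:35.

10:55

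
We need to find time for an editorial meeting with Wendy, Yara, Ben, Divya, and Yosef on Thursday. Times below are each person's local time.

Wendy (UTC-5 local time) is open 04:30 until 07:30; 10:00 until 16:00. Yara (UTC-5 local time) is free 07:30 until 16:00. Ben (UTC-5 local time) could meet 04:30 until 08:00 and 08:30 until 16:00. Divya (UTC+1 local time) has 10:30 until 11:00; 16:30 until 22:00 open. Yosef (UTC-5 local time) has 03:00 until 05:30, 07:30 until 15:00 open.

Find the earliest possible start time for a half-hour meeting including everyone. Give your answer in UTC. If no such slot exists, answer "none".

15:30

Wendy in UTC: 09:30-12:30, 15:00-21:00 (add 5h to convert from UTC-5).
Yara in UTC: 12:30-21:00 (add 5h to convert from UTC-5).
Ben in UTC: 09:30-13:00, 13:30-21:00 (add 5h to convert from UTC-5).
Divya in UTC: 09:30-10:00, 15:30-21:00 (subtract 1h to convert from UTC+1).
Yosef in UTC: 08:00-10:30, 12:30-20:00 (add 5h to convert from UTC-5).
Wendy ∩ Yara: 15:00-21:00.
Wendy ∩ Yara ∩ Ben: 15:00-21:00.
Wendy ∩ Yara ∩ Ben ∩ Divya: 15:30-21:00.
Wendy ∩ Yara ∩ Ben ∩ Divya ∩ Yosef: 15:30-20:00.
The first common window of at least 30 minutes is 15:30-20:00, so the earliest start is 15:30.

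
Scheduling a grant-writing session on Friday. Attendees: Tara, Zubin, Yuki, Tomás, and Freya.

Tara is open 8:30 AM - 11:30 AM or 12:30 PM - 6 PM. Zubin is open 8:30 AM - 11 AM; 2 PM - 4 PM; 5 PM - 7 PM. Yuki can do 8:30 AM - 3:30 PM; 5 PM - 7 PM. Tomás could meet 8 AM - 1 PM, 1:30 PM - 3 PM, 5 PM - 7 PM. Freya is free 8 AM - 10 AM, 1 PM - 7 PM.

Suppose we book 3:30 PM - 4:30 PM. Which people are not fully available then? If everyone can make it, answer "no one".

Tara: free for 15:30-16:30. Zubin: not fully free for 15:30-16:30. Yuki: not fully free for 15:30-16:30. Tomás: not fully free for 15:30-16:30. Freya: free for 15:30-16:30.

Tomás, Yuki, Zubin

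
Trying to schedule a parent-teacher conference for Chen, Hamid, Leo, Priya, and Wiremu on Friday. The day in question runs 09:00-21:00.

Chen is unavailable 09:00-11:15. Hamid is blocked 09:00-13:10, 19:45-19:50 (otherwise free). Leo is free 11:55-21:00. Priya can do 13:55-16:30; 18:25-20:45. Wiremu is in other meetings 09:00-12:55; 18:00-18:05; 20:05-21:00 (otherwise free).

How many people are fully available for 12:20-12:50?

Chen free: 11:15-21:00 (invert busy blocks within the working day).
Hamid free: 13:10-19:45, 19:50-21:00 (invert busy blocks within the working day).
Leo free: 11:55-21:00.
Priya free: 13:55-16:30, 18:25-20:45.
Wiremu free: 12:55-18:00, 18:05-20:05 (invert busy blocks within the working day).
Chen and Leo can make the full 12:20-12:50 slot — that's 2.

2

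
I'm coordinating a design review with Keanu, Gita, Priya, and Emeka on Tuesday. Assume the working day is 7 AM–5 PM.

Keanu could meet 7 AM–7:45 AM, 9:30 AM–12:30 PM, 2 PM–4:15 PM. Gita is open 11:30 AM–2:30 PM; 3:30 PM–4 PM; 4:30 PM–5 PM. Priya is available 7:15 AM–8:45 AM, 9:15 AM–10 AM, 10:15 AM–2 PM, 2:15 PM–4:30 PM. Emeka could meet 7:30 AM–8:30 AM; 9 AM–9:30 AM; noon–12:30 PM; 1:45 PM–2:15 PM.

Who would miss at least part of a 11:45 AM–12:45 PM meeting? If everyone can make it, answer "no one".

Emeka, Keanu

Keanu: not fully free for 11:45-12:45. Gita: free for 11:45-12:45. Priya: free for 11:45-12:45. Emeka: not fully free for 11:45-12:45.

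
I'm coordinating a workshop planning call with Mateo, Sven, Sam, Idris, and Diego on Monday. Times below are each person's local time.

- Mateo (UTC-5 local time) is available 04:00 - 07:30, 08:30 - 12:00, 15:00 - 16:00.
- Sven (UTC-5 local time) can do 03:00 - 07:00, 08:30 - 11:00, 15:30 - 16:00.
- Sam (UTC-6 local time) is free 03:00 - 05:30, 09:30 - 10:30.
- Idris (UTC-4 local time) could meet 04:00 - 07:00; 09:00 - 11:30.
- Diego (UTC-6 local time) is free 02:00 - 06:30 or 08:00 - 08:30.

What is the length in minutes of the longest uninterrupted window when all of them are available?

Mateo in UTC: 09:00-12:30, 13:30-17:00, 20:00-21:00 (add 5h to convert from UTC-5).
Sven in UTC: 08:00-12:00, 13:30-16:00, 20:30-21:00 (add 5h to convert from UTC-5).
Sam in UTC: 09:00-11:30, 15:30-16:30 (add 6h to convert from UTC-6).
Idris in UTC: 08:00-11:00, 13:00-15:30 (add 4h to convert from UTC-4).
Diego in UTC: 08:00-12:30, 14:00-14:30 (add 6h to convert from UTC-6).
Mateo ∩ Sven: 09:00-12:00, 13:30-16:00, 20:30-21:00.
Mateo ∩ Sven ∩ Sam: 09:00-11:30, 15:30-16:00.
Mateo ∩ Sven ∩ Sam ∩ Idris: 09:00-11:00.
Mateo ∩ Sven ∩ Sam ∩ Idris ∩ Diego: 09:00-11:00.
The longest is 09:00-11:00 at 120 minutes.

120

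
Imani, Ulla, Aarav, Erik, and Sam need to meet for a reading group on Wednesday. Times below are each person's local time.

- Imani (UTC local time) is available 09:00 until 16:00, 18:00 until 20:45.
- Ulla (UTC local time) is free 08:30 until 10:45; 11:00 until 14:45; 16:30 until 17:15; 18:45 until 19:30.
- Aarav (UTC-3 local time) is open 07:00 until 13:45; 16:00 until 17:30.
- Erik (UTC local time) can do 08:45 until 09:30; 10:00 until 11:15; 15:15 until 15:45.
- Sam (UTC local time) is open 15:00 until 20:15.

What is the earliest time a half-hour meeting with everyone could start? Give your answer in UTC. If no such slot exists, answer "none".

none

Imani in UTC: 09:00-16:00, 18:00-20:45.
Ulla in UTC: 08:30-10:45, 11:00-14:45, 16:30-17:15, 18:45-19:30.
Aarav in UTC: 10:00-16:45, 19:00-20:30 (add 3h to convert from UTC-3).
Erik in UTC: 08:45-09:30, 10:00-11:15, 15:15-15:45.
Sam in UTC: 15:00-20:15.
Imani ∩ Ulla: 09:00-10:45, 11:00-14:45, 18:45-19:30.
Imani ∩ Ulla ∩ Aarav: 10:00-10:45, 11:00-14:45, 19:00-19:30.
Imani ∩ Ulla ∩ Aarav ∩ Erik: 10:00-10:45, 11:00-11:15.
Imani ∩ Ulla ∩ Aarav ∩ Erik ∩ Sam: ∅.
There is no time when everyone is free.
No common window is at least 30 minutes long.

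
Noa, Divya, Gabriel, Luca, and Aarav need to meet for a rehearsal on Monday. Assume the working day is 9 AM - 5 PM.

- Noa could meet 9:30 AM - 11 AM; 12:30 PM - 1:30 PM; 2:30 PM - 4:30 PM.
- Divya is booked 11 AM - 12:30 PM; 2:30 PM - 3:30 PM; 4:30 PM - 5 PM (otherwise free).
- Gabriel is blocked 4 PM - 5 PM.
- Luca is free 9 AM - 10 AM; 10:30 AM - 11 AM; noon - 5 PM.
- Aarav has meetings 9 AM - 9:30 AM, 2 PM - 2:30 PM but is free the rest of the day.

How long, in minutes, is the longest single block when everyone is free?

60

Noa free: 09:30-11:00, 12:30-13:30, 14:30-16:30.
Divya free: 09:00-11:00, 12:30-14:30, 15:30-16:30 (invert busy blocks within the working day).
Gabriel free: 09:00-16:00 (invert busy blocks within the working day).
Luca free: 09:00-10:00, 10:30-11:00, 12:00-17:00.
Aarav free: 09:30-14:00, 14:30-17:00 (invert busy blocks within the working day).
Noa ∩ Divya: 09:30-11:00, 12:30-13:30, 15:30-16:30.
Noa ∩ Divya ∩ Gabriel: 09:30-11:00, 12:30-13:30, 15:30-16:00.
Noa ∩ Divya ∩ Gabriel ∩ Luca: 09:30-10:00, 10:30-11:00, 12:30-13:30, 15:30-16:00.
Noa ∩ Divya ∩ Gabriel ∩ Luca ∩ Aarav: 09:30-10:00, 10:30-11:00, 12:30-13:30, 15:30-16:00.
The longest is 12:30-13:30 at 60 minutes.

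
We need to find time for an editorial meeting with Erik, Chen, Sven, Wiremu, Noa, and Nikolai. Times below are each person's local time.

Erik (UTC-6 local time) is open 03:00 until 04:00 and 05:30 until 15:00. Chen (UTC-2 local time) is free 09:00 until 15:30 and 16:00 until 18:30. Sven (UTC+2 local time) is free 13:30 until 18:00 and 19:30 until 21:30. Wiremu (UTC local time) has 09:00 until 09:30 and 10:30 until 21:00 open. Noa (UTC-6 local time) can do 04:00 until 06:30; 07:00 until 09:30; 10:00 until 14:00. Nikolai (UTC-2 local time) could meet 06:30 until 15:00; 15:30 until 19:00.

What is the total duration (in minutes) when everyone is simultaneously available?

300

Erik in UTC: 09:00-10:00, 11:30-21:00 (add 6h to convert from UTC-6).
Chen in UTC: 11:00-17:30, 18:00-20:30 (add 2h to convert from UTC-2).
Sven in UTC: 11:30-16:00, 17:30-19:30 (subtract 2h to convert from UTC+2).
Wiremu in UTC: 09:00-09:30, 10:30-21:00.
Noa in UTC: 10:00-12:30, 13:00-15:30, 16:00-20:00 (add 6h to convert from UTC-6).
Nikolai in UTC: 08:30-17:00, 17:30-21:00 (add 2h to convert from UTC-2).
Erik ∩ Chen: 11:30-17:30, 18:00-20:30.
Erik ∩ Chen ∩ Sven: 11:30-16:00, 18:00-19:30.
Erik ∩ Chen ∩ Sven ∩ Wiremu: 11:30-16:00, 18:00-19:30.
Erik ∩ Chen ∩ Sven ∩ Wiremu ∩ Noa: 11:30-12:30, 13:00-15:30, 18:00-19:30.
Erik ∩ Chen ∩ Sven ∩ Wiremu ∩ Noa ∩ Nikolai: 11:30-12:30, 13:00-15:30, 18:00-19:30.
Summing the common windows: 60 + 150 + 90 = 300 minutes.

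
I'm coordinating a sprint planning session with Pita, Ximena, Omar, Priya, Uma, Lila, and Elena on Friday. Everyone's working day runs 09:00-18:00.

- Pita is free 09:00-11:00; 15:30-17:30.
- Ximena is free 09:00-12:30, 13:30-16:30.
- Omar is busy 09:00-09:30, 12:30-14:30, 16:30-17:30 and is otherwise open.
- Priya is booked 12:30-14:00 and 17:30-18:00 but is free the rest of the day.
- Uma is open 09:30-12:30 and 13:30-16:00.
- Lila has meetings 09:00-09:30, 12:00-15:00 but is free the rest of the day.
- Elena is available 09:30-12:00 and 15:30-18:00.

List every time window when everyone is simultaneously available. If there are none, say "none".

09:30-11:00, 15:30-16:00

Pita free: 09:00-11:00, 15:30-17:30.
Ximena free: 09:00-12:30, 13:30-16:30.
Omar free: 09:30-12:30, 14:30-16:30, 17:30-18:00 (invert busy blocks within the working day).
Priya free: 09:00-12:30, 14:00-17:30 (invert busy blocks within the working day).
Uma free: 09:30-12:30, 13:30-16:00.
Lila free: 09:30-12:00, 15:00-18:00 (invert busy blocks within the working day).
Elena free: 09:30-12:00, 15:30-18:00.
Pita ∩ Ximena: 09:00-11:00, 15:30-16:30.
Pita ∩ Ximena ∩ Omar: 09:30-11:00, 15:30-16:30.
Pita ∩ Ximena ∩ Omar ∩ Priya: 09:30-11:00, 15:30-16:30.
Pita ∩ Ximena ∩ Omar ∩ Priya ∩ Uma: 09:30-11:00, 15:30-16:00.
Pita ∩ Ximena ∩ Omar ∩ Priya ∩ Uma ∩ Lila: 09:30-11:00, 15:30-16:00.
Pita ∩ Ximena ∩ Omar ∩ Priya ∩ Uma ∩ Lila ∩ Elena: 09:30-11:00, 15:30-16:00.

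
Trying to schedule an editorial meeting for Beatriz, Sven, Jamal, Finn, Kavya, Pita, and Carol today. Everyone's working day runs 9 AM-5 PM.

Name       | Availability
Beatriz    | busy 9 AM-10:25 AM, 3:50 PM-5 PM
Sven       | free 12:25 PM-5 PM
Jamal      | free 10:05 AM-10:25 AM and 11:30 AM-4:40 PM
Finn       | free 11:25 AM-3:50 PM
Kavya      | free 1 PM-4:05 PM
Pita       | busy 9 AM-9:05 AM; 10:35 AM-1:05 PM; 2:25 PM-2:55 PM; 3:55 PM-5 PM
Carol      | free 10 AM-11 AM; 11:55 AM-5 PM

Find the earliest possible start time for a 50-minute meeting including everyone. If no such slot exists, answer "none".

13:05

Beatriz free: 10:25-15:50 (invert busy blocks within the working day).
Sven free: 12:25-17:00.
Jamal free: 10:05-10:25, 11:30-16:40.
Finn free: 11:25-15:50.
Kavya free: 13:00-16:05.
Pita free: 09:05-10:35, 13:05-14:25, 14:55-15:55 (invert busy blocks within the working day).
Carol free: 10:00-11:00, 11:55-17:00.
Beatriz ∩ Sven: 12:25-15:50.
Beatriz ∩ Sven ∩ Jamal: 12:25-15:50.
Beatriz ∩ Sven ∩ Jamal ∩ Finn: 12:25-15:50.
Beatriz ∩ Sven ∩ Jamal ∩ Finn ∩ Kavya: 13:00-15:50.
Beatriz ∩ Sven ∩ Jamal ∩ Finn ∩ Kavya ∩ Pita: 13:05-14:25, 14:55-15:50.
Beatriz ∩ Sven ∩ Jamal ∩ Finn ∩ Kavya ∩ Pita ∩ Carol: 13:05-14:25, 14:55-15:50.
The first common window of at least 50 minutes is 13:05-14:25, so the earliest start is 13:05.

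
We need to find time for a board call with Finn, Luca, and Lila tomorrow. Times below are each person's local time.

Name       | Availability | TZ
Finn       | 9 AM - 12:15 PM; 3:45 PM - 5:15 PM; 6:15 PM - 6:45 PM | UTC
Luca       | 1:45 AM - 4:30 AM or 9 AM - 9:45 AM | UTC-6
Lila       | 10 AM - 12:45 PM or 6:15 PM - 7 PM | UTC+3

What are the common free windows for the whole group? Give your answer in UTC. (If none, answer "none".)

Finn in UTC: 09:00-12:15, 15:45-17:15, 18:15-18:45.
Luca in UTC: 07:45-10:30, 15:00-15:45 (add 6h to convert from UTC-6).
Lila in UTC: 07:00-09:45, 15:15-16:00 (subtract 3h to convert from UTC+3).
Finn ∩ Luca: 09:00-10:30.
Finn ∩ Luca ∩ Lila: 09:00-09:45.

09:00-09:45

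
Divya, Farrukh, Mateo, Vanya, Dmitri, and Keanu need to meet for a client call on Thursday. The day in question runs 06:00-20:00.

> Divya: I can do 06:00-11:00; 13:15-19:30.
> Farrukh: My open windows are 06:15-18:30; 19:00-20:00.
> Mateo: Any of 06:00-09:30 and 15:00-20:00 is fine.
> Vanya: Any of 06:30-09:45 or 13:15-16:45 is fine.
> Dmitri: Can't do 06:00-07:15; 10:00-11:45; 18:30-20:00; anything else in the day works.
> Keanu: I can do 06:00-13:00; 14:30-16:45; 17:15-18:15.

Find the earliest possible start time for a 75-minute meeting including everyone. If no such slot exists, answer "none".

Divya free: 06:00-11:00, 13:15-19:30.
Farrukh free: 06:15-18:30, 19:00-20:00.
Mateo free: 06:00-09:30, 15:00-20:00.
Vanya free: 06:30-09:45, 13:15-16:45.
Dmitri free: 07:15-10:00, 11:45-18:30 (invert busy blocks within the working day).
Keanu free: 06:00-13:00, 14:30-16:45, 17:15-18:15.
Divya ∩ Farrukh: 06:15-11:00, 13:15-18:30, 19:00-19:30.
Divya ∩ Farrukh ∩ Mateo: 06:15-09:30, 15:00-18:30, 19:00-19:30.
Divya ∩ Farrukh ∩ Mateo ∩ Vanya: 06:30-09:30, 15:00-16:45.
Divya ∩ Farrukh ∩ Mateo ∩ Vanya ∩ Dmitri: 07:15-09:30, 15:00-16:45.
Divya ∩ Farrukh ∩ Mateo ∩ Vanya ∩ Dmitri ∩ Keanu: 07:15-09:30, 15:00-16:45.
The first common window of at least 75 minutes is 07:15-09:30, so the earliest start is 07:15.

07:15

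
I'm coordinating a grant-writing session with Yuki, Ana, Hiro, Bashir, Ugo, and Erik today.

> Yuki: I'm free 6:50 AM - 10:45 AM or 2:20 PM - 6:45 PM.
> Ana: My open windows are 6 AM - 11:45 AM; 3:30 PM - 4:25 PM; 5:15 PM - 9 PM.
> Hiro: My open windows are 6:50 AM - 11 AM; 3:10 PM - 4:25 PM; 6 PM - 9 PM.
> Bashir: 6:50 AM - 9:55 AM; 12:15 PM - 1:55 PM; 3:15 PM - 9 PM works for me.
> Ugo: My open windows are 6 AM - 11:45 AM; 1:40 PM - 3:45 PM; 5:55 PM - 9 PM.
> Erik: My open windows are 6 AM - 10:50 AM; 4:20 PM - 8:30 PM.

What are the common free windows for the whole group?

Yuki ∩ Ana: 06:50-10:45, 15:30-16:25, 17:15-18:45.
Yuki ∩ Ana ∩ Hiro: 06:50-10:45, 15:30-16:25, 18:00-18:45.
Yuki ∩ Ana ∩ Hiro ∩ Bashir: 06:50-09:55, 15:30-16:25, 18:00-18:45.
Yuki ∩ Ana ∩ Hiro ∩ Bashir ∩ Ugo: 06:50-09:55, 15:30-15:45, 18:00-18:45.
Yuki ∩ Ana ∩ Hiro ∩ Bashir ∩ Ugo ∩ Erik: 06:50-09:55, 18:00-18:45.

06:50-09:55, 18:00-18:45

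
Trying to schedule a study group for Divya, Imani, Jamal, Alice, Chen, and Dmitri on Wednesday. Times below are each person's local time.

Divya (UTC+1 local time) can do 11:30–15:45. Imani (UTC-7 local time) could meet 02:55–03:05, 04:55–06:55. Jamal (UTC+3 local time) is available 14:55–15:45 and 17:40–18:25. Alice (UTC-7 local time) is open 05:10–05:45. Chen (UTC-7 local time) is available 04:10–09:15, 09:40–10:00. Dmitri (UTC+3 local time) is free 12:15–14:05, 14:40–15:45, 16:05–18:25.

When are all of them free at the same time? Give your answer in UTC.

Divya in UTC: 10:30-14:45 (subtract 1h to convert from UTC+1).
Imani in UTC: 09:55-10:05, 11:55-13:55 (add 7h to convert from UTC-7).
Jamal in UTC: 11:55-12:45, 14:40-15:25 (subtract 3h to convert from UTC+3).
Alice in UTC: 12:10-12:45 (add 7h to convert from UTC-7).
Chen in UTC: 11:10-16:15, 16:40-17:00 (add 7h to convert from UTC-7).
Dmitri in UTC: 09:15-11:05, 11:40-12:45, 13:05-15:25 (subtract 3h to convert from UTC+3).
Divya ∩ Imani: 11:55-13:55.
Divya ∩ Imani ∩ Jamal: 11:55-12:45.
Divya ∩ Imani ∩ Jamal ∩ Alice: 12:10-12:45.
Divya ∩ Imani ∩ Jamal ∩ Alice ∩ Chen: 12:10-12:45.
Divya ∩ Imani ∩ Jamal ∩ Alice ∩ Chen ∩ Dmitri: 12:10-12:45.

12:10-12:45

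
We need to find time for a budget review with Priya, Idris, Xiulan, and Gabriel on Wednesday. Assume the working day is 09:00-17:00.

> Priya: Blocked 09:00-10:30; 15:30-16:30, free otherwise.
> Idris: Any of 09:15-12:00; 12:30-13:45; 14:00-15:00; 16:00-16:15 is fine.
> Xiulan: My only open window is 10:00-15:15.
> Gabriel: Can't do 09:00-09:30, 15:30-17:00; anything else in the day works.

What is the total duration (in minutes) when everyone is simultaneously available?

Priya free: 10:30-15:30, 16:30-17:00 (invert busy blocks within the working day).
Idris free: 09:15-12:00, 12:30-13:45, 14:00-15:00, 16:00-16:15.
Xiulan free: 10:00-15:15.
Gabriel free: 09:30-15:30 (invert busy blocks within the working day).
Priya ∩ Idris: 10:30-12:00, 12:30-13:45, 14:00-15:00.
Priya ∩ Idris ∩ Xiulan: 10:30-12:00, 12:30-13:45, 14:00-15:00.
Priya ∩ Idris ∩ Xiulan ∩ Gabriel: 10:30-12:00, 12:30-13:45, 14:00-15:00.
Those are the intersection windows.
Summing the common windows: 90 + 75 + 60 = 225 minutes.

225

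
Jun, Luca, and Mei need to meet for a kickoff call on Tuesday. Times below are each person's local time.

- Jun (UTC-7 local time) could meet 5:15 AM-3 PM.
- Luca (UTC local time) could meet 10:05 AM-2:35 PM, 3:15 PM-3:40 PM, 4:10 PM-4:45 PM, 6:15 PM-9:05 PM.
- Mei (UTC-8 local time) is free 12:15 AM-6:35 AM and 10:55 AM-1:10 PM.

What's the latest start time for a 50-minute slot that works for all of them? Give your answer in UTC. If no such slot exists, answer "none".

Jun in UTC: 12:15-22:00 (add 7h to convert from UTC-7).
Luca in UTC: 10:05-14:35, 15:15-15:40, 16:10-16:45, 18:15-21:05.
Mei in UTC: 08:15-14:35, 18:55-21:10 (add 8h to convert from UTC-8).
Jun ∩ Luca: 12:15-14:35, 15:15-15:40, 16:10-16:45, 18:15-21:05.
Jun ∩ Luca ∩ Mei: 12:15-14:35, 18:55-21:05.
The last common window of at least 50 minutes is 18:55-21:05; a 50-minute meeting can start as late as 20:15 and still end by 21:05.

20:15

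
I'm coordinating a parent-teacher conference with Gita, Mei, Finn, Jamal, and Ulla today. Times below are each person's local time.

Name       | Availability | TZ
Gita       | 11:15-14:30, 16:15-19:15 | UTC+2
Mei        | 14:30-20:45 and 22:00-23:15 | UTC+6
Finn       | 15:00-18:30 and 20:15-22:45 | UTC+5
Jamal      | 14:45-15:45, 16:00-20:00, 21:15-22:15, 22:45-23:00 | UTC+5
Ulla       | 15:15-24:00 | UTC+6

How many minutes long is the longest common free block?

90

Gita in UTC: 09:15-12:30, 14:15-17:15 (subtract 2h to convert from UTC+2).
Mei in UTC: 08:30-14:45, 16:00-17:15 (subtract 6h to convert from UTC+6).
Finn in UTC: 10:00-13:30, 15:15-17:45 (subtract 5h to convert from UTC+5).
Jamal in UTC: 09:45-10:45, 11:00-15:00, 16:15-17:15, 17:45-18:00 (subtract 5h to convert from UTC+5).
Ulla in UTC: 09:15-18:00 (subtract 6h to convert from UTC+6).
Gita ∩ Mei: 09:15-12:30, 14:15-14:45, 16:00-17:15.
Gita ∩ Mei ∩ Finn: 10:00-12:30, 16:00-17:15.
Gita ∩ Mei ∩ Finn ∩ Jamal: 10:00-10:45, 11:00-12:30, 16:15-17:15.
Gita ∩ Mei ∩ Finn ∩ Jamal ∩ Ulla: 10:00-10:45, 11:00-12:30, 16:15-17:15.
Those are the intersection windows.
The longest is 11:00-12:30 at 90 minutes.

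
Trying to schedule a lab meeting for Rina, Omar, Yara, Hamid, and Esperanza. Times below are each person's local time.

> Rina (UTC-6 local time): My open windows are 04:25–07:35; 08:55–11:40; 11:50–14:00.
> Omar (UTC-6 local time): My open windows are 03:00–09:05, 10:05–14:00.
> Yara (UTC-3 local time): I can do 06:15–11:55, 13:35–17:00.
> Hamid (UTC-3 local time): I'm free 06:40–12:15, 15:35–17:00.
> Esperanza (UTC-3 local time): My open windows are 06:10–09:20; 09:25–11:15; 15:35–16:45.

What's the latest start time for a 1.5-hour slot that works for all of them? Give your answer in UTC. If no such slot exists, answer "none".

Rina in UTC: 10:25-13:35, 14:55-17:40, 17:50-20:00 (add 6h to convert from UTC-6).
Omar in UTC: 09:00-15:05, 16:05-20:00 (add 6h to convert from UTC-6).
Yara in UTC: 09:15-14:55, 16:35-20:00 (add 3h to convert from UTC-3).
Hamid in UTC: 09:40-15:15, 18:35-20:00 (add 3h to convert from UTC-3).
Esperanza in UTC: 09:10-12:20, 12:25-14:15, 18:35-19:45 (add 3h to convert from UTC-3).
Rina ∩ Omar: 10:25-13:35, 14:55-15:05, 16:05-17:40, 17:50-20:00.
Rina ∩ Omar ∩ Yara: 10:25-13:35, 16:35-17:40, 17:50-20:00.
Rina ∩ Omar ∩ Yara ∩ Hamid: 10:25-13:35, 18:35-20:00.
Rina ∩ Omar ∩ Yara ∩ Hamid ∩ Esperanza: 10:25-12:20, 12:25-13:35, 18:35-19:45.
The last common window of at least 90 minutes is 10:25-12:20; a 90-minute meeting can start as late as 10:50 and still end by 12:20.

10:50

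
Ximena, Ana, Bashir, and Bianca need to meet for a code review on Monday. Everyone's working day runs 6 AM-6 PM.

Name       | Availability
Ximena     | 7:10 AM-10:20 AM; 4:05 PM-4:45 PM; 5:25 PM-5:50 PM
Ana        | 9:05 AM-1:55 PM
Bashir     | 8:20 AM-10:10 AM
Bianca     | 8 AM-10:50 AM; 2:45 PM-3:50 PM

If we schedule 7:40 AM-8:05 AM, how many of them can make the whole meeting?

Ximena can make the full 07:40-08:05 slot — that's 1.

1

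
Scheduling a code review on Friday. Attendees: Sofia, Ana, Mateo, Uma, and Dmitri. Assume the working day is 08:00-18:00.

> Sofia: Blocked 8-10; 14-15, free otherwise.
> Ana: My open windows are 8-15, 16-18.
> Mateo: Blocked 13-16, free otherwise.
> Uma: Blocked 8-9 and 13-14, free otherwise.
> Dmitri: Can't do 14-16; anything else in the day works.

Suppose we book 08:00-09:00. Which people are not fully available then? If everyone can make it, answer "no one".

Sofia free: 10:00-14:00, 15:00-18:00 (invert busy blocks within the working day).
Ana free: 08:00-15:00, 16:00-18:00.
Mateo free: 08:00-13:00, 16:00-18:00 (invert busy blocks within the working day).
Uma free: 09:00-13:00, 14:00-18:00 (invert busy blocks within the working day).
Dmitri free: 08:00-14:00, 16:00-18:00 (invert busy blocks within the working day).
Sofia: not fully free for 08:00-09:00. Ana: free for 08:00-09:00. Mateo: free for 08:00-09:00. Uma: not fully free for 08:00-09:00. Dmitri: free for 08:00-09:00.

Sofia, Uma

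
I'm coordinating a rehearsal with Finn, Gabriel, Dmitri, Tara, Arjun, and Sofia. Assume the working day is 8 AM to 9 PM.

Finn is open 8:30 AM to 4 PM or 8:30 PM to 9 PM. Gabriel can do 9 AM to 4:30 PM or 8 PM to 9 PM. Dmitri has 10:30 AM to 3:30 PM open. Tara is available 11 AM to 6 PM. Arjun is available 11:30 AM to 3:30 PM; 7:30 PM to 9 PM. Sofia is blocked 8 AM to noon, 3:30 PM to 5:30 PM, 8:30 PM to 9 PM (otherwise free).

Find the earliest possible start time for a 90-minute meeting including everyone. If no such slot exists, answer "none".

Finn free: 08:30-16:00, 20:30-21:00.
Gabriel free: 09:00-16:30, 20:00-21:00.
Dmitri free: 10:30-15:30.
Tara free: 11:00-18:00.
Arjun free: 11:30-15:30, 19:30-21:00.
Sofia free: 12:00-15:30, 17:30-20:30 (invert busy blocks within the working day).
Finn ∩ Gabriel: 09:00-16:00, 20:30-21:00.
Finn ∩ Gabriel ∩ Dmitri: 10:30-15:30.
Finn ∩ Gabriel ∩ Dmitri ∩ Tara: 11:00-15:30.
Finn ∩ Gabriel ∩ Dmitri ∩ Tara ∩ Arjun: 11:30-15:30.
Finn ∩ Gabriel ∩ Dmitri ∩ Tara ∩ Arjun ∩ Sofia: 12:00-15:30.
Those are the intersection windows.
The first common window of at least 90 minutes is 12:00-15:30, so the earliest start is 12:00.

12:00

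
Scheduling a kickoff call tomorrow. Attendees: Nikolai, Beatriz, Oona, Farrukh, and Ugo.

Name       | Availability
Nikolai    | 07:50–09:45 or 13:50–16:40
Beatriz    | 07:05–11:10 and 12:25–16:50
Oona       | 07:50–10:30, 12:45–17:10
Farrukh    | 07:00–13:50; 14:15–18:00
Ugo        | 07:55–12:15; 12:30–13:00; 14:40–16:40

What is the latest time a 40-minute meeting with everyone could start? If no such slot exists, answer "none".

16:00

Nikolai ∩ Beatriz: 07:50-09:45, 13:50-16:40.
Nikolai ∩ Beatriz ∩ Oona: 07:50-09:45, 13:50-16:40.
Nikolai ∩ Beatriz ∩ Oona ∩ Farrukh: 07:50-09:45, 14:15-16:40.
Nikolai ∩ Beatriz ∩ Oona ∩ Farrukh ∩ Ugo: 07:55-09:45, 14:40-16:40.
The last common window of at least 40 minutes is 14:40-16:40; a 40-minute meeting can start as late as 16:00 and still end by 16:40.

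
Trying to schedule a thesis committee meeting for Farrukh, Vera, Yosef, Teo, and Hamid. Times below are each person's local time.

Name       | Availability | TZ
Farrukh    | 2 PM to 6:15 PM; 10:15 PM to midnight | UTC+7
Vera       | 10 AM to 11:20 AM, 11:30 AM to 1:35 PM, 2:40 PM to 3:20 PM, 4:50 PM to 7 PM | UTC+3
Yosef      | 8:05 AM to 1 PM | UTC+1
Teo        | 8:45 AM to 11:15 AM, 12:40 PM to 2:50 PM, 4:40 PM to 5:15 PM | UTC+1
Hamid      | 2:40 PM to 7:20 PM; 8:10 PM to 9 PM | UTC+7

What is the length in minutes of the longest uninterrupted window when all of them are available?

105

Farrukh in UTC: 07:00-11:15, 15:15-17:00 (subtract 7h to convert from UTC+7).
Vera in UTC: 07:00-08:20, 08:30-10:35, 11:40-12:20, 13:50-16:00 (subtract 3h to convert from UTC+3).
Yosef in UTC: 07:05-12:00 (subtract 1h to convert from UTC+1).
Teo in UTC: 07:45-10:15, 11:40-13:50, 15:40-16:15 (subtract 1h to convert from UTC+1).
Hamid in UTC: 07:40-12:20, 13:10-14:00 (subtract 7h to convert from UTC+7).
Farrukh ∩ Vera: 07:00-08:20, 08:30-10:35, 15:15-16:00.
Farrukh ∩ Vera ∩ Yosef: 07:05-08:20, 08:30-10:35.
Farrukh ∩ Vera ∩ Yosef ∩ Teo: 07:45-08:20, 08:30-10:15.
Farrukh ∩ Vera ∩ Yosef ∩ Teo ∩ Hamid: 07:45-08:20, 08:30-10:15.
So the common availability across everyone is 07:45-08:20, 08:30-10:15.
The longest is 08:30-10:15 at 105 minutes.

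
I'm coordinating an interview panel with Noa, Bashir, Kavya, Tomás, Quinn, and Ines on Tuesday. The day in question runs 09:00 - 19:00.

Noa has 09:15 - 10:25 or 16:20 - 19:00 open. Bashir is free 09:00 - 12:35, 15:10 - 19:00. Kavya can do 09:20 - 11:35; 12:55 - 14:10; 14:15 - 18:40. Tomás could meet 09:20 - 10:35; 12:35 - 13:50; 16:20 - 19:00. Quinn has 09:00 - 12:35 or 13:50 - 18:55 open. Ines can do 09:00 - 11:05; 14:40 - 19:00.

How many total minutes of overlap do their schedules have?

205

Noa ∩ Bashir: 09:15-10:25, 16:20-19:00.
Noa ∩ Bashir ∩ Kavya: 09:20-10:25, 16:20-18:40.
Noa ∩ Bashir ∩ Kavya ∩ Tomás: 09:20-10:25, 16:20-18:40.
Noa ∩ Bashir ∩ Kavya ∩ Tomás ∩ Quinn: 09:20-10:25, 16:20-18:40.
Noa ∩ Bashir ∩ Kavya ∩ Tomás ∩ Quinn ∩ Ines: 09:20-10:25, 16:20-18:40.
Those are the intersection windows.
Summing the common windows: 65 + 140 = 205 minutes.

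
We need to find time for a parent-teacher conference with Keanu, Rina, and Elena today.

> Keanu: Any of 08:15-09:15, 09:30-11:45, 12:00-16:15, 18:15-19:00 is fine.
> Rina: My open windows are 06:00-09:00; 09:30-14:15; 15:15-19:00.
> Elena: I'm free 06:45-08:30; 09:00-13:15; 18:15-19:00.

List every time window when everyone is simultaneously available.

Keanu ∩ Rina: 08:15-09:00, 09:30-11:45, 12:00-14:15, 15:15-16:15, 18:15-19:00.
Keanu ∩ Rina ∩ Elena: 08:15-08:30, 09:30-11:45, 12:00-13:15, 18:15-19:00.
So the common availability across everyone is 08:15-08:30, 09:30-11:45, 12:00-13:15, 18:15-19:00.

08:15-08:30, 09:30-11:45, 12:00-13:15, 18:15-19:00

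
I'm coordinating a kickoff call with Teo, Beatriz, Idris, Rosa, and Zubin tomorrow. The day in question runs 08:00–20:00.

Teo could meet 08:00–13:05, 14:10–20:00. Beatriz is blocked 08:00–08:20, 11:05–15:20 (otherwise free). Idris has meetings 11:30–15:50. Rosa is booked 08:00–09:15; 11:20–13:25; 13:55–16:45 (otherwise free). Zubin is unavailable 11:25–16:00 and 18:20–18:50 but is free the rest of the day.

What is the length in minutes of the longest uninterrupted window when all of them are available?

Teo free: 08:00-13:05, 14:10-20:00.
Beatriz free: 08:20-11:05, 15:20-20:00 (invert busy blocks within the working day).
Idris free: 08:00-11:30, 15:50-20:00 (invert busy blocks within the working day).
Rosa free: 09:15-11:20, 13:25-13:55, 16:45-20:00 (invert busy blocks within the working day).
Zubin free: 08:00-11:25, 16:00-18:20, 18:50-20:00 (invert busy blocks within the working day).
Teo ∩ Beatriz: 08:20-11:05, 15:20-20:00.
Teo ∩ Beatriz ∩ Idris: 08:20-11:05, 15:50-20:00.
Teo ∩ Beatriz ∩ Idris ∩ Rosa: 09:15-11:05, 16:45-20:00.
Teo ∩ Beatriz ∩ Idris ∩ Rosa ∩ Zubin: 09:15-11:05, 16:45-18:20, 18:50-20:00.
The longest is 09:15-11:05 at 110 minutes.

110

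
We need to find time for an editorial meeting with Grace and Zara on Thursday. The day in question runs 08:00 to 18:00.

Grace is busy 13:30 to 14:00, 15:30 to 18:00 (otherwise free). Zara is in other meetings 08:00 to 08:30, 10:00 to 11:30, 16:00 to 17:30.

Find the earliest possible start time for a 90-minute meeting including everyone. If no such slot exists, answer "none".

08:30

Grace free: 08:00-13:30, 14:00-15:30 (invert busy blocks within the working day).
Zara free: 08:30-10:00, 11:30-16:00, 17:30-18:00 (invert busy blocks within the working day).
Grace ∩ Zara: 08:30-10:00, 11:30-13:30, 14:00-15:30.
The first common window of at least 90 minutes is 08:30-10:00, so the earliest start is 08:30.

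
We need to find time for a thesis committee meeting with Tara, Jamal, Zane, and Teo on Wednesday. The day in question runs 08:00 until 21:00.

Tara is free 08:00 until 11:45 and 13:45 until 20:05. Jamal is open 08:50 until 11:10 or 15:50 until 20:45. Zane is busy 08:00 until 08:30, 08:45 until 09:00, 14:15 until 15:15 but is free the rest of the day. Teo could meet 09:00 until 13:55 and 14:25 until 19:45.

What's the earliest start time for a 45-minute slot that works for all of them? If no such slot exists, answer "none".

09:00

Tara free: 08:00-11:45, 13:45-20:05.
Jamal free: 08:50-11:10, 15:50-20:45.
Zane free: 08:30-08:45, 09:00-14:15, 15:15-21:00 (invert busy blocks within the working day).
Teo free: 09:00-13:55, 14:25-19:45.
Tara ∩ Jamal: 08:50-11:10, 15:50-20:05.
Tara ∩ Jamal ∩ Zane: 09:00-11:10, 15:50-20:05.
Tara ∩ Jamal ∩ Zane ∩ Teo: 09:00-11:10, 15:50-19:45.
The first common window of at least 45 minutes is 09:00-11:10, so the earliest start is 09:00.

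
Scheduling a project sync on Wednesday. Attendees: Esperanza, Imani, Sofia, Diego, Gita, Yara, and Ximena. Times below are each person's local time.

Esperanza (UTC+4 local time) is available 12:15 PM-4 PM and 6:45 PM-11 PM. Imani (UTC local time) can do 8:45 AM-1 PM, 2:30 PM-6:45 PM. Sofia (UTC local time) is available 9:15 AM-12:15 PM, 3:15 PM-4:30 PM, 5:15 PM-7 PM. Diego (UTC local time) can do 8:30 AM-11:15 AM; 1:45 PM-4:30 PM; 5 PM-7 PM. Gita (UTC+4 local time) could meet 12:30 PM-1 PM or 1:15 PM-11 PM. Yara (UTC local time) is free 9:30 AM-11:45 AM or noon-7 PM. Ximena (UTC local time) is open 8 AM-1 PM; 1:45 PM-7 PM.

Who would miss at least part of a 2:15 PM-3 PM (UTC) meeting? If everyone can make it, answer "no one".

Esperanza in UTC: 08:15-12:00, 14:45-19:00 (subtract 4h to convert from UTC+4).
Imani in UTC: 08:45-13:00, 14:30-18:45.
Sofia in UTC: 09:15-12:15, 15:15-16:30, 17:15-19:00.
Diego in UTC: 08:30-11:15, 13:45-16:30, 17:00-19:00.
Gita in UTC: 08:30-09:00, 09:15-19:00 (subtract 4h to convert from UTC+4).
Yara in UTC: 09:30-11:45, 12:00-19:00.
Ximena in UTC: 08:00-13:00, 13:45-19:00.
Esperanza: not fully free for 14:15-15:00. Imani: not fully free for 14:15-15:00. Sofia: not fully free for 14:15-15:00. Diego: free for 14:15-15:00. Gita: free for 14:15-15:00. Yara: free for 14:15-15:00. Ximena: free for 14:15-15:00.

Esperanza, Imani, Sofia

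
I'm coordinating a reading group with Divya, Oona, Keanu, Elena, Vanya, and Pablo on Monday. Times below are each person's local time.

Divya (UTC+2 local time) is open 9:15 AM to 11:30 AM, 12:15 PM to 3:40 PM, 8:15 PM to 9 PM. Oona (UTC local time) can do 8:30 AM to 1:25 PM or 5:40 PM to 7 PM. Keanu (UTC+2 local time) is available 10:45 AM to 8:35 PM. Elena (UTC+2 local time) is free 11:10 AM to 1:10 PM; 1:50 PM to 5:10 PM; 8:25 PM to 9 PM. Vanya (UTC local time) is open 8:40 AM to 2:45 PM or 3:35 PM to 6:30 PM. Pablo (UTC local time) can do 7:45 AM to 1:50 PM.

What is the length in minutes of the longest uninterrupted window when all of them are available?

Divya in UTC: 07:15-09:30, 10:15-13:40, 18:15-19:00 (subtract 2h to convert from UTC+2).
Oona in UTC: 08:30-13:25, 17:40-19:00.
Keanu in UTC: 08:45-18:35 (subtract 2h to convert from UTC+2).
Elena in UTC: 09:10-11:10, 11:50-15:10, 18:25-19:00 (subtract 2h to convert from UTC+2).
Vanya in UTC: 08:40-14:45, 15:35-18:30.
Pablo in UTC: 07:45-13:50.
Divya ∩ Oona: 08:30-09:30, 10:15-13:25, 18:15-19:00.
Divya ∩ Oona ∩ Keanu: 08:45-09:30, 10:15-13:25, 18:15-18:35.
Divya ∩ Oona ∩ Keanu ∩ Elena: 09:10-09:30, 10:15-11:10, 11:50-13:25, 18:25-18:35.
Divya ∩ Oona ∩ Keanu ∩ Elena ∩ Vanya: 09:10-09:30, 10:15-11:10, 11:50-13:25, 18:25-18:30.
Divya ∩ Oona ∩ Keanu ∩ Elena ∩ Vanya ∩ Pablo: 09:10-09:30, 10:15-11:10, 11:50-13:25.
The longest is 11:50-13:25 at 95 minutes.

95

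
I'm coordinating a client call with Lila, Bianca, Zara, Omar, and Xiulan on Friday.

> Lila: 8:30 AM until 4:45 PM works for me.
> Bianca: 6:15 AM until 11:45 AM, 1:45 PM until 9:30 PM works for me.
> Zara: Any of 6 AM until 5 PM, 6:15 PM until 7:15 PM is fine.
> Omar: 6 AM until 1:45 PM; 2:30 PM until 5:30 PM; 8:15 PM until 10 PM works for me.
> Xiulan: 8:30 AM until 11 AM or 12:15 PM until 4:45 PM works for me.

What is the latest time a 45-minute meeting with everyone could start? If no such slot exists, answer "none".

16:00

Lila ∩ Bianca: 08:30-11:45, 13:45-16:45.
Lila ∩ Bianca ∩ Zara: 08:30-11:45, 13:45-16:45.
Lila ∩ Bianca ∩ Zara ∩ Omar: 08:30-11:45, 14:30-16:45.
Lila ∩ Bianca ∩ Zara ∩ Omar ∩ Xiulan: 08:30-11:00, 14:30-16:45.
The last common window of at least 45 minutes is 14:30-16:45; a 45-minute meeting can start as late as 16:00 and still end by 16:45.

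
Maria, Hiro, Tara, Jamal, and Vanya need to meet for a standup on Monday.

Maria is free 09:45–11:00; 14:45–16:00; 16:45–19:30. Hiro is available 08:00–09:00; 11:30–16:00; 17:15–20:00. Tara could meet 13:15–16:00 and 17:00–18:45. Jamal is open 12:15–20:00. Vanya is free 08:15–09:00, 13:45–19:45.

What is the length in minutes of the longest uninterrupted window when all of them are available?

Maria ∩ Hiro: 14:45-16:00, 17:15-19:30.
Maria ∩ Hiro ∩ Tara: 14:45-16:00, 17:15-18:45.
Maria ∩ Hiro ∩ Tara ∩ Jamal: 14:45-16:00, 17:15-18:45.
Maria ∩ Hiro ∩ Tara ∩ Jamal ∩ Vanya: 14:45-16:00, 17:15-18:45.
So the common availability across everyone is 14:45-16:00, 17:15-18:45.
The longest is 17:15-18:45 at 90 minutes.

90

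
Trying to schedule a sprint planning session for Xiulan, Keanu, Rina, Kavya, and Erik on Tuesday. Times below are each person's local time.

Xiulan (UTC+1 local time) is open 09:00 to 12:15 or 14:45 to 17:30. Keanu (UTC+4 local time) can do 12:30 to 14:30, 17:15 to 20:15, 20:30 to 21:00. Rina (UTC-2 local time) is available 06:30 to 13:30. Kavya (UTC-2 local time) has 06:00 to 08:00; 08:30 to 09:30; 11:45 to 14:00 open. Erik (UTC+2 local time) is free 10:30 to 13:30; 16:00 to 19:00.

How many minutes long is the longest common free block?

Xiulan in UTC: 08:00-11:15, 13:45-16:30 (subtract 1h to convert from UTC+1).
Keanu in UTC: 08:30-10:30, 13:15-16:15, 16:30-17:00 (subtract 4h to convert from UTC+4).
Rina in UTC: 08:30-15:30 (add 2h to convert from UTC-2).
Kavya in UTC: 08:00-10:00, 10:30-11:30, 13:45-16:00 (add 2h to convert from UTC-2).
Erik in UTC: 08:30-11:30, 14:00-17:00 (subtract 2h to convert from UTC+2).
Xiulan ∩ Keanu: 08:30-10:30, 13:45-16:15.
Xiulan ∩ Keanu ∩ Rina: 08:30-10:30, 13:45-15:30.
Xiulan ∩ Keanu ∩ Rina ∩ Kavya: 08:30-10:00, 13:45-15:30.
Xiulan ∩ Keanu ∩ Rina ∩ Kavya ∩ Erik: 08:30-10:00, 14:00-15:30.
Those are the intersection windows.
The longest is 08:30-10:00 at 90 minutes.

90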